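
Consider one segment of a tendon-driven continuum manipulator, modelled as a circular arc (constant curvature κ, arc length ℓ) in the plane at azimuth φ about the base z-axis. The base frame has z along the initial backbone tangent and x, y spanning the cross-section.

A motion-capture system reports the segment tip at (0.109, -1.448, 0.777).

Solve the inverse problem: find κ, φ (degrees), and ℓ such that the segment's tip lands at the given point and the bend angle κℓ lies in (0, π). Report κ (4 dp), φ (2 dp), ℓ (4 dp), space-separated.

ρ = √(x²+y²) = √(0.109² + -1.448²) = 1.45210
φ = atan2(y, x) mod 360° = atan2(-1.448, 0.109) = 274.3049°
|p|² = ρ² + z² = 1.45210² + 0.777² = 2.71231
κ = 2ρ / |p|² = 2×1.45210 / 2.71231 = 1.07074
θ = 2·atan2(ρ, z) = 2·atan2(1.45210, 0.777) = 2.15895 rad
ℓ = θ/κ = 2.15895/1.07074 = 2.01631

1.0707 274.30 2.0163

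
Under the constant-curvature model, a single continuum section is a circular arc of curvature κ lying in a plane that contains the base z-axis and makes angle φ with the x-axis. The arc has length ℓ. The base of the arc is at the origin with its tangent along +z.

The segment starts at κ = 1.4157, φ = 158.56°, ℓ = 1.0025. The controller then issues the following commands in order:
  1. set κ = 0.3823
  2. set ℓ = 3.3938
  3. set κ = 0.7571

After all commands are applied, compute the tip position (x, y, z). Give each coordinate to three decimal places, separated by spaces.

initial: κ=1.4157, φ=158.56°, ℓ=1.0025
cmd 1: set κ=0.3823 → (κ,φ,ℓ)=(0.3823,158.56°,1.0025) → tip=(-0.1766,0.0694,0.9781)
cmd 2: set ℓ=3.3938 → (κ,φ,ℓ)=(0.3823,158.56°,3.3938) → tip=(-1.7775,0.6980,2.5186)
cmd 3: set κ=0.7571 → (κ,φ,ℓ)=(0.7571,158.56°,3.3938) → tip=(-2.2631,0.8887,0.7151)

-2.263 0.889 0.715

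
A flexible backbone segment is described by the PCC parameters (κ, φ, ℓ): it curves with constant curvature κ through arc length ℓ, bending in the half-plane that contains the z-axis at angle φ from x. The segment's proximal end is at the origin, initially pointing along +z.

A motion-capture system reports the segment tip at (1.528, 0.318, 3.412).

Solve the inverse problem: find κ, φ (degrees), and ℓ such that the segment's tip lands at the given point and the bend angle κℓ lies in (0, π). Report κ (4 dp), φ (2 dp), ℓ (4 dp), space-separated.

ρ = √(x²+y²) = √(1.528² + 0.318²) = 1.56074
φ = atan2(y, x) mod 360° = atan2(0.318, 1.528) = 11.7563°
|p|² = ρ² + z² = 1.56074² + 3.412² = 14.07765
κ = 2ρ / |p|² = 2×1.56074 / 14.07765 = 0.22173
θ = 2·atan2(ρ, z) = 2·atan2(1.56074, 3.412) = 0.85803 rad
ℓ = θ/κ = 0.85803/0.22173 = 3.86963

0.2217 11.76 3.8696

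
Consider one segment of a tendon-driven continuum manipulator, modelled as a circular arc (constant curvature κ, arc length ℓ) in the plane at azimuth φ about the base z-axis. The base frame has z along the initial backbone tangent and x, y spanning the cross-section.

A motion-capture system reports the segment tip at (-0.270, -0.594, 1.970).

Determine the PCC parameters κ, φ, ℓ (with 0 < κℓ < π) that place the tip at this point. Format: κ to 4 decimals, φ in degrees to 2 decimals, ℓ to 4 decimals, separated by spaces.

ρ = √(x²+y²) = √(-0.270² + -0.594²) = 0.65248
φ = atan2(y, x) mod 360° = atan2(-0.594, -0.270) = 245.5560°
|p|² = ρ² + z² = 0.65248² + 1.970² = 4.30664
κ = 2ρ / |p|² = 2×0.65248 / 4.30664 = 0.30301
θ = 2·atan2(ρ, z) = 2·atan2(0.65248, 1.970) = 0.63968 rad
ℓ = θ/κ = 0.63968/0.30301 = 2.11105

0.3030 245.56 2.1111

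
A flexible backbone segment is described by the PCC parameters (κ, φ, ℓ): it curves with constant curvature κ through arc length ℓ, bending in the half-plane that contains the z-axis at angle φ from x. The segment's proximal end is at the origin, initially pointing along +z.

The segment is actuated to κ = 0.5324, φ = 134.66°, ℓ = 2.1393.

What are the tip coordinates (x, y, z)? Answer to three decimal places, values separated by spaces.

θ = κ·ℓ = 0.5324 × 2.1393 = 1.13896 rad
ρ = (1 − cos θ)/κ = (1 − 0.41854)/0.5324 = 1.09216
z = sin θ / κ = 0.90820/0.5324 = 1.70586
x = ρ cos φ = 1.09216 × cos(134.66°) = -0.76767
y = ρ sin φ = 1.09216 × sin(134.66°) = 0.77684

-0.768 0.777 1.706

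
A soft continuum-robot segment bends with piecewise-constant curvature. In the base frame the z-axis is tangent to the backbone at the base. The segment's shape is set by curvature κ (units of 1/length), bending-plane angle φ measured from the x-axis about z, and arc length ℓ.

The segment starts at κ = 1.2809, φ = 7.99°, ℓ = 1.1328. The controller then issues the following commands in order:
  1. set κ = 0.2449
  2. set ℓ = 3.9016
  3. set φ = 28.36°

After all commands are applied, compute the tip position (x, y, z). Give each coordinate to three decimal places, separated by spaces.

1.519 0.820 3.334

initial: κ=1.2809, φ=7.99°, ℓ=1.1328
cmd 1: set κ=0.2449 → (κ,φ,ℓ)=(0.2449,7.99°,1.1328) → tip=(0.1546,0.0217,1.1183)
cmd 2: set ℓ=3.9016 → (κ,φ,ℓ)=(0.2449,7.99°,3.9016) → tip=(1.7097,0.2400,3.3344)
cmd 3: set φ=28.36° → (κ,φ,ℓ)=(0.2449,28.36°,3.9016) → tip=(1.5192,0.8201,3.3344)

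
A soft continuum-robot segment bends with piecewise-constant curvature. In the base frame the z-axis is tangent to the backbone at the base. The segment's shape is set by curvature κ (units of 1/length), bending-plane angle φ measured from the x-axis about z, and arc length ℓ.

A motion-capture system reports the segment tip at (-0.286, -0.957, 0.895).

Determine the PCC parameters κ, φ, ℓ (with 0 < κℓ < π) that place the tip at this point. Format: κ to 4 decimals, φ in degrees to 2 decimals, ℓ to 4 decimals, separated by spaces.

ρ = √(x²+y²) = √(-0.286² + -0.957²) = 0.99882
φ = atan2(y, x) mod 360° = atan2(-0.957, -0.286) = 253.3612°
|p|² = ρ² + z² = 0.99882² + 0.895² = 1.79867
κ = 2ρ / |p|² = 2×0.99882 / 1.79867 = 1.11062
θ = 2·atan2(ρ, z) = 2·atan2(0.99882, 0.895) = 1.68033 rad
ℓ = θ/κ = 1.68033/1.11062 = 1.51296

1.1106 253.36 1.5130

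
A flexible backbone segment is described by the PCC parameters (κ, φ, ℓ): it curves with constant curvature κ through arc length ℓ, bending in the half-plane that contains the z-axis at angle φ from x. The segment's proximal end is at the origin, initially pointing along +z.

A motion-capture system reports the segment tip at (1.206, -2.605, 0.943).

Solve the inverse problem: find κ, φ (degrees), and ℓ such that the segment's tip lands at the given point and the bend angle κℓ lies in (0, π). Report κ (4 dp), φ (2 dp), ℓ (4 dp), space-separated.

ρ = √(x²+y²) = √(1.206² + -2.605²) = 2.87062
φ = atan2(y, x) mod 360° = atan2(-2.605, 1.206) = 294.8421°
|p|² = ρ² + z² = 2.87062² + 0.943² = 9.12971
κ = 2ρ / |p|² = 2×2.87062 / 9.12971 = 0.62885
θ = 2·atan2(ρ, z) = 2·atan2(2.87062, 0.943) = 2.50680 rad
ℓ = θ/κ = 2.50680/0.62885 = 3.98631

0.6289 294.84 3.9863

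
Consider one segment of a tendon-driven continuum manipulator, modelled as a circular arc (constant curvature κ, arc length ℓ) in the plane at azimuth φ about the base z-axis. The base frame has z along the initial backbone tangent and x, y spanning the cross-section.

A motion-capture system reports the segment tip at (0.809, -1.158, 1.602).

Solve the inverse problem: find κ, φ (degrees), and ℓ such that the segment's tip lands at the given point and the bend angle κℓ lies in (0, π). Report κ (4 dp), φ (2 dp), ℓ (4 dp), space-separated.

0.6193 304.94 2.3337

ρ = √(x²+y²) = √(0.809² + -1.158²) = 1.41260
φ = atan2(y, x) mod 360° = atan2(-1.158, 0.809) = 304.9389°
|p|² = ρ² + z² = 1.41260² + 1.602² = 4.56185
κ = 2ρ / |p|² = 2×1.41260 / 4.56185 = 0.61931
θ = 2·atan2(ρ, z) = 2·atan2(1.41260, 1.602) = 1.44531 rad
ℓ = θ/κ = 1.44531/0.61931 = 2.33373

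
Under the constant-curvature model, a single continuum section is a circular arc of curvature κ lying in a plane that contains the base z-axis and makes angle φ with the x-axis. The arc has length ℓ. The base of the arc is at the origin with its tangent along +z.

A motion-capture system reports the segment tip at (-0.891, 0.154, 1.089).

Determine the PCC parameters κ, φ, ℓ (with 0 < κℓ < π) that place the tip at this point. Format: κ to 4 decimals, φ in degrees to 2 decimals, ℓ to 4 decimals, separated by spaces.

0.9026 170.19 1.5354

ρ = √(x²+y²) = √(-0.891² + 0.154²) = 0.90421
φ = atan2(y, x) mod 360° = atan2(0.154, -0.891) = 170.1939°
|p|² = ρ² + z² = 0.90421² + 1.089² = 2.00352
κ = 2ρ / |p|² = 2×0.90421 / 2.00352 = 0.90262
θ = 2·atan2(ρ, z) = 2·atan2(0.90421, 1.089) = 1.38591 rad
ℓ = θ/κ = 1.38591/0.90262 = 1.53542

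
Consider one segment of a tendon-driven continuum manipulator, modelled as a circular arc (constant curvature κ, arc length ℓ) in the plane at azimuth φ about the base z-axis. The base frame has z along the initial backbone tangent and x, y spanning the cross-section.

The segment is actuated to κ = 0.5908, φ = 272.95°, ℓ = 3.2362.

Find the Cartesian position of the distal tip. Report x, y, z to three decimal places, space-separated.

0.116 -2.256 1.595

θ = κ·ℓ = 0.5908 × 3.2362 = 1.91195 rad
ρ = (1 − cos θ)/κ = (1 − -0.33457)/0.5908 = 2.25892
z = sin θ / κ = 0.94237/0.5908 = 1.59508
x = ρ cos φ = 2.25892 × cos(272.95°) = 0.11625
y = ρ sin φ = 2.25892 × sin(272.95°) = -2.25593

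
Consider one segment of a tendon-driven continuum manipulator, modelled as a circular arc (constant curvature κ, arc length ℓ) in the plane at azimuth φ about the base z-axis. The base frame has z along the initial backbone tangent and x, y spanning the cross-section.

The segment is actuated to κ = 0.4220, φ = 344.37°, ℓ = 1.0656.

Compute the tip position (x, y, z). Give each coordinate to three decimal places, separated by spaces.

0.227 -0.063 1.030

θ = κ·ℓ = 0.4220 × 1.0656 = 0.44968 rad
ρ = (1 − cos θ)/κ = (1 − 0.90058)/0.4220 = 0.23558
z = sin θ / κ = 0.43468/0.4220 = 1.03005
x = ρ cos φ = 0.23558 × cos(344.37°) = 0.22687
y = ρ sin φ = 0.23558 × sin(344.37°) = -0.06347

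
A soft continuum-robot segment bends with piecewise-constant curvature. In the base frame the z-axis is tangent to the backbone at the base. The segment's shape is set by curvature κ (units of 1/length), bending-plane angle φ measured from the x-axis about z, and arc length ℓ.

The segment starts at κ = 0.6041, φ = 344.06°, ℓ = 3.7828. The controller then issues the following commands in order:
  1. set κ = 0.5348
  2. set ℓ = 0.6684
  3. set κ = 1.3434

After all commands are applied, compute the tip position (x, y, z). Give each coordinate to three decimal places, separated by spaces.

0.270 -0.077 0.582

initial: κ=0.6041, φ=344.06°, ℓ=3.7828
cmd 1: set κ=0.5348 → (κ,φ,ℓ)=(0.5348,344.06°,3.7828) → tip=(2.5836,-0.7379,1.6819)
cmd 2: set ℓ=0.6684 → (κ,φ,ℓ)=(0.5348,344.06°,0.6684) → tip=(0.1137,-0.0325,0.6543)
cmd 3: set κ=1.3434 → (κ,φ,ℓ)=(1.3434,344.06°,0.6684) → tip=(0.2697,-0.0770,0.5821)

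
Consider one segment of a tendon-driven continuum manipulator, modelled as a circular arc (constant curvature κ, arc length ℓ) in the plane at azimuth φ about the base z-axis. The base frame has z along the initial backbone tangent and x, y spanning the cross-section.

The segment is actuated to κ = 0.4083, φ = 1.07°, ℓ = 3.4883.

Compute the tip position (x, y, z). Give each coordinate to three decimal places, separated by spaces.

θ = κ·ℓ = 0.4083 × 3.4883 = 1.42427 rad
ρ = (1 − cos θ)/κ = (1 − 0.14600)/0.4083 = 2.09160
z = sin θ / κ = 0.98928/0.4083 = 2.42294
x = ρ cos φ = 2.09160 × cos(1.07°) = 2.09124
y = ρ sin φ = 2.09160 × sin(1.07°) = 0.03906

2.091 0.039 2.423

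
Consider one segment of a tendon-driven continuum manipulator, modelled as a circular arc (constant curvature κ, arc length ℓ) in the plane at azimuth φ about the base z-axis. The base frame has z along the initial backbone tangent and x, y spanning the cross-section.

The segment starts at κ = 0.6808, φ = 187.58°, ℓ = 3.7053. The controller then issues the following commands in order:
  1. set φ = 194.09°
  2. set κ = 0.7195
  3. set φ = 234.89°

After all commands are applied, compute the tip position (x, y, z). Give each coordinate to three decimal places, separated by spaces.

-1.510 -2.148 0.636

initial: κ=0.6808, φ=187.58°, ℓ=3.7053
cmd 1: set φ=194.09° → (κ,φ,ℓ)=(0.6808,194.09°,3.7053) → tip=(-2.5850,-0.6488,0.8523)
cmd 2: set κ=0.7195 → (κ,φ,ℓ)=(0.7195,194.09°,3.7053) → tip=(-2.5465,-0.6392,0.6364)
cmd 3: set φ=234.89° → (κ,φ,ℓ)=(0.7195,234.89°,3.7053) → tip=(-1.5100,-2.1477,0.6364)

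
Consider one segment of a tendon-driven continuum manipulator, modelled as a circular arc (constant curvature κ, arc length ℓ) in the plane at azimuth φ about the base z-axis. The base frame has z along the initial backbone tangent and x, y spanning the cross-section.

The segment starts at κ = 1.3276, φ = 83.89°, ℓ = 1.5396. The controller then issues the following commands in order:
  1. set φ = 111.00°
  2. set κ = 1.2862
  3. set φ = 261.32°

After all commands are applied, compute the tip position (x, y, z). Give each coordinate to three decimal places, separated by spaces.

initial: κ=1.3276, φ=83.89°, ℓ=1.5396
cmd 1: set φ=111.00° → (κ,φ,ℓ)=(1.3276,111.00°,1.5396) → tip=(-0.3930,1.0237,0.6705)
cmd 2: set κ=1.2862 → (κ,φ,ℓ)=(1.2862,111.00°,1.5396) → tip=(-0.3895,1.0148,0.7132)
cmd 3: set φ=261.32° → (κ,φ,ℓ)=(1.2862,261.32°,1.5396) → tip=(-0.1640,-1.0745,0.7132)

-0.164 -1.075 0.713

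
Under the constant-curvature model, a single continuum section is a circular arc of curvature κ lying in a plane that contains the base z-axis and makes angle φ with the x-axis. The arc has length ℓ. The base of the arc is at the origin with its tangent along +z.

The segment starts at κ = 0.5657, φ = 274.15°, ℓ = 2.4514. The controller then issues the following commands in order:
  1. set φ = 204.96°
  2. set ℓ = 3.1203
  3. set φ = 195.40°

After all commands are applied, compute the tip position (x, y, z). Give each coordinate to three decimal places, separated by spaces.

initial: κ=0.5657, φ=274.15°, ℓ=2.4514
cmd 1: set φ=204.96° → (κ,φ,ℓ)=(0.5657,204.96°,2.4514) → tip=(-1.3093,-0.6094,1.7379)
cmd 2: set ℓ=3.1203 → (κ,φ,ℓ)=(0.5657,204.96°,3.1203) → tip=(-1.9121,-0.8900,1.7344)
cmd 3: set φ=195.40° → (κ,φ,ℓ)=(0.5657,195.40°,3.1203) → tip=(-2.0334,-0.5601,1.7344)

-2.033 -0.560 1.734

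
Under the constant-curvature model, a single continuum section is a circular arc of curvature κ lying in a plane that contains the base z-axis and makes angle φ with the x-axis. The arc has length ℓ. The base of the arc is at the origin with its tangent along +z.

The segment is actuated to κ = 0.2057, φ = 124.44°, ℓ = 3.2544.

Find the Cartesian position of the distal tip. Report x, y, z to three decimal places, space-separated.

-0.593 0.865 3.017

θ = κ·ℓ = 0.2057 × 3.2544 = 0.66943 rad
ρ = (1 − cos θ)/κ = (1 − 0.78418)/0.2057 = 1.04922
z = sin θ / κ = 0.62054/0.2057 = 3.01672
x = ρ cos φ = 1.04922 × cos(124.44°) = -0.59338
y = ρ sin φ = 1.04922 × sin(124.44°) = 0.86531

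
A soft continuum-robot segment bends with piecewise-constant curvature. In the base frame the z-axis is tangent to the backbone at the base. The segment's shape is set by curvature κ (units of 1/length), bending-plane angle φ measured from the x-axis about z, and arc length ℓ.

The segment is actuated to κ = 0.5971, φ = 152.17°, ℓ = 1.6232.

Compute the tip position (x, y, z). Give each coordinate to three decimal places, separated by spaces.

θ = κ·ℓ = 0.5971 × 1.6232 = 0.96921 rad
ρ = (1 − cos θ)/κ = (1 − 0.56595)/0.5971 = 0.72693
z = sin θ / κ = 0.82444/0.5971 = 1.38074
x = ρ cos φ = 0.72693 × cos(152.17°) = -0.64285
y = ρ sin φ = 0.72693 × sin(152.17°) = 0.33937

-0.643 0.339 1.381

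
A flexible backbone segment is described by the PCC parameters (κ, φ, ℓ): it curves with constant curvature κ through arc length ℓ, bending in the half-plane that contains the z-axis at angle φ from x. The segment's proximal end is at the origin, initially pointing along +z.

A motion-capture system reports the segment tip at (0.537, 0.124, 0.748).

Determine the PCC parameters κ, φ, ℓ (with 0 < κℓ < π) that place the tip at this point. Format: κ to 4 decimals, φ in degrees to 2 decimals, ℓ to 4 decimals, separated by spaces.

ρ = √(x²+y²) = √(0.537² + 0.124²) = 0.55113
φ = atan2(y, x) mod 360° = atan2(0.124, 0.537) = 13.0024°
|p|² = ρ² + z² = 0.55113² + 0.748² = 0.86325
κ = 2ρ / |p|² = 2×0.55113 / 0.86325 = 1.27688
θ = 2·atan2(ρ, z) = 2·atan2(0.55113, 0.748) = 1.27001 rad
ℓ = θ/κ = 1.27001/1.27688 = 0.99462

1.2769 13.00 0.9946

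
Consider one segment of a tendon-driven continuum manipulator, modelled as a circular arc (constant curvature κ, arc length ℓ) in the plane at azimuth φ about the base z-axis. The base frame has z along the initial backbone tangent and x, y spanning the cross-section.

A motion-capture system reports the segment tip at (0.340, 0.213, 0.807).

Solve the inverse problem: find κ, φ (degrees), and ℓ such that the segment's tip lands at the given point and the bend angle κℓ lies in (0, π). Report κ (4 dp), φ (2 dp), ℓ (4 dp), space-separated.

ρ = √(x²+y²) = √(0.340² + 0.213²) = 0.40121
φ = atan2(y, x) mod 360° = atan2(0.213, 0.340) = 32.0659°
|p|² = ρ² + z² = 0.40121² + 0.807² = 0.81222
κ = 2ρ / |p|² = 2×0.40121 / 0.81222 = 0.98794
θ = 2·atan2(ρ, z) = 2·atan2(0.40121, 0.807) = 0.92275 rad
ℓ = θ/κ = 0.92275/0.98794 = 0.93402

0.9879 32.07 0.9340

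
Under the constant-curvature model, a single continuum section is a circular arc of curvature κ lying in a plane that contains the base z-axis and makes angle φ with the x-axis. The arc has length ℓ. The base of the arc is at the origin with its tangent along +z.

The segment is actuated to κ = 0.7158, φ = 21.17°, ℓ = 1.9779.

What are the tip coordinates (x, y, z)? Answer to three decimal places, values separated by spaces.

θ = κ·ℓ = 0.7158 × 1.9779 = 1.41578 rad
ρ = (1 − cos θ)/κ = (1 − 0.15440)/0.7158 = 1.18134
z = sin θ / κ = 0.98801/0.7158 = 1.38029
x = ρ cos φ = 1.18134 × cos(21.17°) = 1.10162
y = ρ sin φ = 1.18134 × sin(21.17°) = 0.42663

1.102 0.427 1.380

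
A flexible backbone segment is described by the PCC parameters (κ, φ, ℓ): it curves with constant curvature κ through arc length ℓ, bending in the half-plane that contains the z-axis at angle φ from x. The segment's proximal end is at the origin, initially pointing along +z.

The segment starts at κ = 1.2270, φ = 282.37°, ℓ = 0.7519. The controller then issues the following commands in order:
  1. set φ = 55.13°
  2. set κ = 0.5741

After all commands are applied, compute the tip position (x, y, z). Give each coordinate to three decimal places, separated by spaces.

0.091 0.131 0.729

initial: κ=1.2270, φ=282.37°, ℓ=0.7519
cmd 1: set φ=55.13° → (κ,φ,ℓ)=(1.2270,55.13°,0.7519) → tip=(0.1846,0.2649,0.6497)
cmd 2: set κ=0.5741 → (κ,φ,ℓ)=(0.5741,55.13°,0.7519) → tip=(0.0913,0.1311,0.7288)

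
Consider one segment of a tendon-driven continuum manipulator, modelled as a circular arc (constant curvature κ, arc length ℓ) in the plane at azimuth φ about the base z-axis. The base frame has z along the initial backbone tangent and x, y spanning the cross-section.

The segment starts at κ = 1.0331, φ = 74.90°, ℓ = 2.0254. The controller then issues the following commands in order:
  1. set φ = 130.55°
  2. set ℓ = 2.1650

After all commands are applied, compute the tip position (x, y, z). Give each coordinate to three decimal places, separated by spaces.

initial: κ=1.0331, φ=74.90°, ℓ=2.0254
cmd 1: set φ=130.55° → (κ,φ,ℓ)=(1.0331,130.55°,2.0254) → tip=(-0.9429,1.1020,0.8392)
cmd 2: set ℓ=2.1650 → (κ,φ,ℓ)=(1.0331,130.55°,2.1650) → tip=(-1.0180,1.1898,0.7612)

-1.018 1.190 0.761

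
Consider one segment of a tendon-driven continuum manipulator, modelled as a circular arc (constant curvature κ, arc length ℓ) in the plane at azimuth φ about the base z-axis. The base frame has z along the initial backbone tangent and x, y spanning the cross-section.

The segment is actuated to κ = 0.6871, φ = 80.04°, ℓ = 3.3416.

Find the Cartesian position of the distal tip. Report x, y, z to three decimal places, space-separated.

0.419 2.384 1.089

θ = κ·ℓ = 0.6871 × 3.3416 = 2.29601 rad
ρ = (1 − cos θ)/κ = (1 − -0.66330)/0.6871 = 2.42075
z = sin θ / κ = 0.74836/0.6871 = 1.08915
x = ρ cos φ = 2.42075 × cos(80.04°) = 0.41869
y = ρ sin φ = 2.42075 × sin(80.04°) = 2.38427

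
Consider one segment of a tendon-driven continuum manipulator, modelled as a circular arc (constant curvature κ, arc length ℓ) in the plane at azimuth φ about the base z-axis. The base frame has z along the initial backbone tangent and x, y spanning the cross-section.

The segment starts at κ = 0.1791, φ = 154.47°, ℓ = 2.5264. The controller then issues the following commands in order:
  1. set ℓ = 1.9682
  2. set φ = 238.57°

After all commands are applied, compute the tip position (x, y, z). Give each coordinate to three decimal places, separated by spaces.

initial: κ=0.1791, φ=154.47°, ℓ=2.5264
cmd 1: set ℓ=1.9682 → (κ,φ,ℓ)=(0.1791,154.47°,1.9682) → tip=(-0.3098,0.1480,1.9277)
cmd 2: set φ=238.57° → (κ,φ,ℓ)=(0.1791,238.57°,1.9682) → tip=(-0.1790,-0.2929,1.9277)

-0.179 -0.293 1.928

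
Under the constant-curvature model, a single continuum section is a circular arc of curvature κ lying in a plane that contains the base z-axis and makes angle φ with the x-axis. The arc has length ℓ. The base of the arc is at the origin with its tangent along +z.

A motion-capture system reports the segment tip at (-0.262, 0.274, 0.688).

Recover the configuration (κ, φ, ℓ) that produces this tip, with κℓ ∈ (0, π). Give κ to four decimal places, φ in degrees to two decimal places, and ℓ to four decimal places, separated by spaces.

1.2287 133.72 0.8198

ρ = √(x²+y²) = √(-0.262² + 0.274²) = 0.37910
φ = atan2(y, x) mod 360° = atan2(0.274, -0.262) = 133.7175°
|p|² = ρ² + z² = 0.37910² + 0.688² = 0.61706
κ = 2ρ / |p|² = 2×0.37910 / 0.61706 = 1.22874
θ = 2·atan2(ρ, z) = 2·atan2(0.37910, 0.688) = 1.00726 rad
ℓ = θ/κ = 1.00726/1.22874 = 0.81975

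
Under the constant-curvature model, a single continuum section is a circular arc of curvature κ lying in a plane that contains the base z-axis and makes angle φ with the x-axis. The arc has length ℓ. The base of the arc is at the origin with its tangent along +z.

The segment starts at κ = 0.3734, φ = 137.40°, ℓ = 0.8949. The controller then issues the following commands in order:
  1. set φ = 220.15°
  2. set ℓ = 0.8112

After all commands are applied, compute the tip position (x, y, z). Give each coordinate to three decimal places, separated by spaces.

initial: κ=0.3734, φ=137.40°, ℓ=0.8949
cmd 1: set φ=220.15° → (κ,φ,ℓ)=(0.3734,220.15°,0.8949) → tip=(-0.1132,-0.0955,0.8783)
cmd 2: set ℓ=0.8112 → (κ,φ,ℓ)=(0.3734,220.15°,0.8112) → tip=(-0.0932,-0.0786,0.7989)

-0.093 -0.079 0.799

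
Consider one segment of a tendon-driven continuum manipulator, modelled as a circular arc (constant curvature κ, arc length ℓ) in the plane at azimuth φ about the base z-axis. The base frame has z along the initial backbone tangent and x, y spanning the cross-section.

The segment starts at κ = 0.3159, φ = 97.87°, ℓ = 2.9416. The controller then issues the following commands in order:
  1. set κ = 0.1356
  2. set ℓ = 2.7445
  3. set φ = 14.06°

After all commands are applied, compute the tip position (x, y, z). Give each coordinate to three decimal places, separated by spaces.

initial: κ=0.3159, φ=97.87°, ℓ=2.9416
cmd 1: set κ=0.1356 → (κ,φ,ℓ)=(0.1356,97.87°,2.9416) → tip=(-0.0793,0.5735,2.8642)
cmd 2: set ℓ=2.7445 → (κ,φ,ℓ)=(0.1356,97.87°,2.7445) → tip=(-0.0691,0.5001,2.6816)
cmd 3: set φ=14.06° → (κ,φ,ℓ)=(0.1356,14.06°,2.7445) → tip=(0.4897,0.1226,2.6816)

0.490 0.123 2.682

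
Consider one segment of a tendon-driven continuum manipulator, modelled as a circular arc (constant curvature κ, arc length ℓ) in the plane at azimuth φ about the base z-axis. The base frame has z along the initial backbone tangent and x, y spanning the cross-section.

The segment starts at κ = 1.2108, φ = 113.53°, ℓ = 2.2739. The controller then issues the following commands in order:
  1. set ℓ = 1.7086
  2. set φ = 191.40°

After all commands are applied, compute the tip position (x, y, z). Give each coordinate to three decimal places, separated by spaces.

-1.196 -0.241 0.726

initial: κ=1.2108, φ=113.53°, ℓ=2.2739
cmd 1: set ℓ=1.7086 → (κ,φ,ℓ)=(1.2108,113.53°,1.7086) → tip=(-0.4872,1.1189,0.7256)
cmd 2: set φ=191.40° → (κ,φ,ℓ)=(1.2108,191.40°,1.7086) → tip=(-1.1963,-0.2412,0.7256)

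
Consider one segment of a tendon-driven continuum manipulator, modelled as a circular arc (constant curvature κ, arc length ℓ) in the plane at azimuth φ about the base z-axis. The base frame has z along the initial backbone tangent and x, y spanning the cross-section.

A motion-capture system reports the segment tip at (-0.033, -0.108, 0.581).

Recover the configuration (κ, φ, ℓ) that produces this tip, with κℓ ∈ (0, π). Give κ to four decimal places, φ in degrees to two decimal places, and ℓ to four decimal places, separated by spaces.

0.6447 253.01 0.5955

ρ = √(x²+y²) = √(-0.033² + -0.108²) = 0.11293
φ = atan2(y, x) mod 360° = atan2(-0.108, -0.033) = 253.0092°
|p|² = ρ² + z² = 0.11293² + 0.581² = 0.35031
κ = 2ρ / |p|² = 2×0.11293 / 0.35031 = 0.64473
θ = 2·atan2(ρ, z) = 2·atan2(0.11293, 0.581) = 0.38395 rad
ℓ = θ/κ = 0.38395/0.64473 = 0.59552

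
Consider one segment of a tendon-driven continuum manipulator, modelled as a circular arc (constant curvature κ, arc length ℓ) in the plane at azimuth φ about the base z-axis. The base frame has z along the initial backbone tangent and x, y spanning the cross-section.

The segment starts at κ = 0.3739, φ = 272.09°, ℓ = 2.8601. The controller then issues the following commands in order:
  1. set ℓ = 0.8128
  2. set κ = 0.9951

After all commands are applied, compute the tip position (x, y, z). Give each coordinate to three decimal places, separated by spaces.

0.011 -0.311 0.727

initial: κ=0.3739, φ=272.09°, ℓ=2.8601
cmd 1: set ℓ=0.8128 → (κ,φ,ℓ)=(0.3739,272.09°,0.8128) → tip=(0.0045,-0.1225,0.8003)
cmd 2: set κ=0.9951 → (κ,φ,ℓ)=(0.9951,272.09°,0.8128) → tip=(0.0113,-0.3110,0.7270)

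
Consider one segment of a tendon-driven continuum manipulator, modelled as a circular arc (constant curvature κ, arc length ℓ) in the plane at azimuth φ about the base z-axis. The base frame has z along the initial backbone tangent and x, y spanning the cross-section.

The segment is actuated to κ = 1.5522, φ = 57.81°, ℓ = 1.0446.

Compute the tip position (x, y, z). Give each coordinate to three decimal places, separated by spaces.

0.361 0.573 0.643

θ = κ·ℓ = 1.5522 × 1.0446 = 1.62143 rad
ρ = (1 − cos θ)/κ = (1 − -0.05061)/1.5522 = 0.67685
z = sin θ / κ = 0.99872/1.5522 = 0.64342
x = ρ cos φ = 0.67685 × cos(57.81°) = 0.36058
y = ρ sin φ = 0.67685 × sin(57.81°) = 0.57281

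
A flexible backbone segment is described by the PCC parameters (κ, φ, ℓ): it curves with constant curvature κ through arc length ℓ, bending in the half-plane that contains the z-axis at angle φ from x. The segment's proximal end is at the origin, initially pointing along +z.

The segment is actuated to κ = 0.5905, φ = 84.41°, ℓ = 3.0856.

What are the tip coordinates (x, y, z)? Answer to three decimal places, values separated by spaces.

0.206 2.104 1.640

θ = κ·ℓ = 0.5905 × 3.0856 = 1.82205 rad
ρ = (1 − cos θ)/κ = (1 − -0.24862)/0.5905 = 2.11451
z = sin θ / κ = 0.96860/0.5905 = 1.64031
x = ρ cos φ = 2.11451 × cos(84.41°) = 0.20597
y = ρ sin φ = 2.11451 × sin(84.41°) = 2.10445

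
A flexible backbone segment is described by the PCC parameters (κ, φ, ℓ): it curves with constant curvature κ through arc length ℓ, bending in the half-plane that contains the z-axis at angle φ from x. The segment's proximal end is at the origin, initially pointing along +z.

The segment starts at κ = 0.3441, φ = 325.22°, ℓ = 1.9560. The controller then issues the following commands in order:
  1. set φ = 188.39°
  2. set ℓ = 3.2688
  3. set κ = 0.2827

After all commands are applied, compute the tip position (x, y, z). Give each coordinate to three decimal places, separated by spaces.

initial: κ=0.3441, φ=325.22°, ℓ=1.9560
cmd 1: set φ=188.39° → (κ,φ,ℓ)=(0.3441,188.39°,1.9560) → tip=(-0.6270,-0.0925,1.8116)
cmd 2: set ℓ=3.2688 → (κ,φ,ℓ)=(0.3441,188.39°,3.2688) → tip=(-1.6349,-0.2411,2.6219)
cmd 3: set κ=0.2827 → (κ,φ,ℓ)=(0.2827,188.39°,3.2688) → tip=(-1.3908,-0.2051,2.8230)

-1.391 -0.205 2.823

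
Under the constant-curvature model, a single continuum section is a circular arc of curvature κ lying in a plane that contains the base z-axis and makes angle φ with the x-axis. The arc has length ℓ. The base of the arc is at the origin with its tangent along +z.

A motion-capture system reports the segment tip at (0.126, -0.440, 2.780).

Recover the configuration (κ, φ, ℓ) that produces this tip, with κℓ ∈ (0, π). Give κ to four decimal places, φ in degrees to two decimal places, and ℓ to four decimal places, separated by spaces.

0.1153 285.98 2.8300

ρ = √(x²+y²) = √(0.126² + -0.440²) = 0.45769
φ = atan2(y, x) mod 360° = atan2(-0.440, 0.126) = 285.9798°
|p|² = ρ² + z² = 0.45769² + 2.780² = 7.93788
κ = 2ρ / |p|² = 2×0.45769 / 7.93788 = 0.11532
θ = 2·atan2(ρ, z) = 2·atan2(0.45769, 2.780) = 0.32634 rad
ℓ = θ/κ = 0.32634/0.11532 = 2.82996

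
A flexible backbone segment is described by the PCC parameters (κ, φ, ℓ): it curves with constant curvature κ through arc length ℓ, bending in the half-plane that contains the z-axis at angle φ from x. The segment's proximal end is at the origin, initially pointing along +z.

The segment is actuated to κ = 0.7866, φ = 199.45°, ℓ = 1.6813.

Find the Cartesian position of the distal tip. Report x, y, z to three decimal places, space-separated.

θ = κ·ℓ = 0.7866 × 1.6813 = 1.32251 rad
ρ = (1 − cos θ)/κ = (1 − 0.24574)/0.7866 = 0.95888
z = sin θ / κ = 0.96934/0.7866 = 1.23231
x = ρ cos φ = 0.95888 × cos(199.45°) = -0.90416
y = ρ sin φ = 0.95888 × sin(199.45°) = -0.31929

-0.904 -0.319 1.232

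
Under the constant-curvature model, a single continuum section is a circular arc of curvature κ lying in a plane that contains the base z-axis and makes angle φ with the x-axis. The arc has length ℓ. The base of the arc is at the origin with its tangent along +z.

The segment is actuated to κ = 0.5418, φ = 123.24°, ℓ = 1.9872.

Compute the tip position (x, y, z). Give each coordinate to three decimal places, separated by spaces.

-0.532 0.812 1.625

θ = κ·ℓ = 0.5418 × 1.9872 = 1.07666 rad
ρ = (1 − cos θ)/κ = (1 − 0.47427)/0.5418 = 0.97034
z = sin θ / κ = 0.88038/0.5418 = 1.62492
x = ρ cos φ = 0.97034 × cos(123.24°) = -0.53189
y = ρ sin φ = 0.97034 × sin(123.24°) = 0.81158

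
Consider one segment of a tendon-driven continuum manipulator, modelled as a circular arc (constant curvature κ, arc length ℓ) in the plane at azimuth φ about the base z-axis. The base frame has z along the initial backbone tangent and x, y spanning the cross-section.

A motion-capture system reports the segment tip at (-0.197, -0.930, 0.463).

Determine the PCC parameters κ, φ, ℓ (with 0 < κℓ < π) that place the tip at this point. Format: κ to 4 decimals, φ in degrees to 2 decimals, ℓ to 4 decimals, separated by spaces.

ρ = √(x²+y²) = √(-0.197² + -0.930²) = 0.95064
φ = atan2(y, x) mod 360° = atan2(-0.930, -0.197) = 258.0399°
|p|² = ρ² + z² = 0.95064² + 0.463² = 1.11808
κ = 2ρ / |p|² = 2×0.95064 / 1.11808 = 1.70048
θ = 2·atan2(ρ, z) = 2·atan2(0.95064, 0.463) = 2.23514 rad
ℓ = θ/κ = 2.23514/1.70048 = 1.31441

1.7005 258.04 1.3144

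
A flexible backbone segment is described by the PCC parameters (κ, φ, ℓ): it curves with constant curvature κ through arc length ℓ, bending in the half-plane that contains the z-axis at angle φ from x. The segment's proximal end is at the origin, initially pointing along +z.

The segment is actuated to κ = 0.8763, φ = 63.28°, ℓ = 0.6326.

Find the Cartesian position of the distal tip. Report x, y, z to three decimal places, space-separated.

θ = κ·ℓ = 0.8763 × 0.6326 = 0.55435 rad
ρ = (1 − cos θ)/κ = (1 − 0.85024)/0.8763 = 0.17090
z = sin θ / κ = 0.52639/0.8763 = 0.60069
x = ρ cos φ = 0.17090 × cos(63.28°) = 0.07684
y = ρ sin φ = 0.17090 × sin(63.28°) = 0.15265

0.077 0.153 0.601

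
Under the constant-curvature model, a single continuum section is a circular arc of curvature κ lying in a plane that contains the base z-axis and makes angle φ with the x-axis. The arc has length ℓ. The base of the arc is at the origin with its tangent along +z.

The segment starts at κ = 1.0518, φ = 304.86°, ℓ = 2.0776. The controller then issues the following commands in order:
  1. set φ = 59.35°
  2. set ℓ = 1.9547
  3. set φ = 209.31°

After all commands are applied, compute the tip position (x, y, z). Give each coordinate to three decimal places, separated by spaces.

-1.216 -0.682 0.841

initial: κ=1.0518, φ=304.86°, ℓ=2.0776
cmd 1: set φ=59.35° → (κ,φ,ℓ)=(1.0518,59.35°,2.0776) → tip=(0.7641,1.2895,0.7769)
cmd 2: set ℓ=1.9547 → (κ,φ,ℓ)=(1.0518,59.35°,1.9547) → tip=(0.7107,1.1994,0.8410)
cmd 3: set φ=209.31° → (κ,φ,ℓ)=(1.0518,209.31°,1.9547) → tip=(-1.2157,-0.6825,0.8410)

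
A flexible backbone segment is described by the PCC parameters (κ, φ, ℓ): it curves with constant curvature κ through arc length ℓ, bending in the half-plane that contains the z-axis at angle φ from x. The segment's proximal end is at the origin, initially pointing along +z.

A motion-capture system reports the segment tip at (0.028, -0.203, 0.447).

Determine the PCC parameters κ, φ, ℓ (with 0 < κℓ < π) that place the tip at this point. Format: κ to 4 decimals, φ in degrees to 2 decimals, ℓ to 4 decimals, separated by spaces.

1.6950 277.85 0.5072

ρ = √(x²+y²) = √(0.028² + -0.203²) = 0.20492
φ = atan2(y, x) mod 360° = atan2(-0.203, 0.028) = 277.8533°
|p|² = ρ² + z² = 0.20492² + 0.447² = 0.24180
κ = 2ρ / |p|² = 2×0.20492 / 0.24180 = 1.69496
θ = 2·atan2(ρ, z) = 2·atan2(0.20492, 0.447) = 0.85970 rad
ℓ = θ/κ = 0.85970/1.69496 = 0.50721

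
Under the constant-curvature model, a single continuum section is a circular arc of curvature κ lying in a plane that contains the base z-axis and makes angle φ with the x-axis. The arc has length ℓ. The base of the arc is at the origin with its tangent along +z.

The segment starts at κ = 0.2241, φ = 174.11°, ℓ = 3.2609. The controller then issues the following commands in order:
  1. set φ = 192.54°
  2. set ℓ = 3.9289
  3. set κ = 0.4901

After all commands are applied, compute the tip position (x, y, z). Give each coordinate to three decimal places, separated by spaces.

-2.684 -0.597 1.913

initial: κ=0.2241, φ=174.11°, ℓ=3.2609
cmd 1: set φ=192.54° → (κ,φ,ℓ)=(0.2241,192.54°,3.2609) → tip=(-1.1122,-0.2474,2.9783)
cmd 2: set ℓ=3.9289 → (κ,φ,ℓ)=(0.2241,192.54°,3.9289) → tip=(-1.5821,-0.3519,3.4406)
cmd 3: set κ=0.4901 → (κ,φ,ℓ)=(0.4901,192.54°,3.9289) → tip=(-2.6836,-0.5969,1.9133)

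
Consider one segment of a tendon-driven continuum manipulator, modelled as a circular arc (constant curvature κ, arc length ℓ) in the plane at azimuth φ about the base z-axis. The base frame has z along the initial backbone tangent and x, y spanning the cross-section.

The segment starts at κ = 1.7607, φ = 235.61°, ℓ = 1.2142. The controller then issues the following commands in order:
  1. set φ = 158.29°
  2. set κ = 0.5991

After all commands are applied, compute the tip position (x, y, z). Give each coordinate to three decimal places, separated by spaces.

initial: κ=1.7607, φ=235.61°, ℓ=1.2142
cmd 1: set φ=158.29° → (κ,φ,ℓ)=(1.7607,158.29°,1.2142) → tip=(-0.8111,0.3229,0.4791)
cmd 2: set κ=0.5991 → (κ,φ,ℓ)=(0.5991,158.29°,1.2142) → tip=(-0.3925,0.1563,1.1099)

-0.393 0.156 1.110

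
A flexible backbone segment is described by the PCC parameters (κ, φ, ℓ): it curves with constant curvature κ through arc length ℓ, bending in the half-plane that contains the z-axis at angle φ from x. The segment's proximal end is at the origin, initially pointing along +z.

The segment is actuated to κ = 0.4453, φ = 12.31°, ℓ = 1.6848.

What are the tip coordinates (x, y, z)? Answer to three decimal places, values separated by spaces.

0.589 0.129 1.531

θ = κ·ℓ = 0.4453 × 1.6848 = 0.75024 rad
ρ = (1 − cos θ)/κ = (1 − 0.73152)/0.4453 = 0.60291
z = sin θ / κ = 0.68182/0.4453 = 1.53114
x = ρ cos φ = 0.60291 × cos(12.31°) = 0.58905
y = ρ sin φ = 0.60291 × sin(12.31°) = 0.12854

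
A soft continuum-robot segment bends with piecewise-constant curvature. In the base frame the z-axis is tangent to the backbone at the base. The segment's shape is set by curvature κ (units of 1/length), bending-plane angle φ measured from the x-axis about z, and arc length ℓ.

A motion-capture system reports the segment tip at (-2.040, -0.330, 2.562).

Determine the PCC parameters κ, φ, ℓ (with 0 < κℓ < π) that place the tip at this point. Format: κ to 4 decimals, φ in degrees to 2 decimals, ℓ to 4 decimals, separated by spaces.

ρ = √(x²+y²) = √(-2.040² + -0.330²) = 2.06652
φ = atan2(y, x) mod 360° = atan2(-0.330, -2.040) = 189.1888°
|p|² = ρ² + z² = 2.06652² + 2.562² = 10.83434
κ = 2ρ / |p|² = 2×2.06652 / 10.83434 = 0.38148
θ = 2·atan2(ρ, z) = 2·atan2(2.06652, 2.562) = 1.35751 rad
ℓ = θ/κ = 1.35751/0.38148 = 3.55857

0.3815 189.19 3.5586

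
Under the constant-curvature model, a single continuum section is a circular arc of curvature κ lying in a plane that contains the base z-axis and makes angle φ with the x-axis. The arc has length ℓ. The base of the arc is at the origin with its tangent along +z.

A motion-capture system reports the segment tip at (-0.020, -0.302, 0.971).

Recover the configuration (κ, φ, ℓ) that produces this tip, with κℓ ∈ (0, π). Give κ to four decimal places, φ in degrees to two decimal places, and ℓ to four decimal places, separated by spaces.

0.5852 266.21 1.0327

ρ = √(x²+y²) = √(-0.020² + -0.302²) = 0.30266
φ = atan2(y, x) mod 360° = atan2(-0.302, -0.020) = 266.2111°
|p|² = ρ² + z² = 0.30266² + 0.971² = 1.03444
κ = 2ρ / |p|² = 2×0.30266 / 1.03444 = 0.58517
θ = 2·atan2(ρ, z) = 2·atan2(0.30266, 0.971) = 0.60431 rad
ℓ = θ/κ = 0.60431/0.58517 = 1.03272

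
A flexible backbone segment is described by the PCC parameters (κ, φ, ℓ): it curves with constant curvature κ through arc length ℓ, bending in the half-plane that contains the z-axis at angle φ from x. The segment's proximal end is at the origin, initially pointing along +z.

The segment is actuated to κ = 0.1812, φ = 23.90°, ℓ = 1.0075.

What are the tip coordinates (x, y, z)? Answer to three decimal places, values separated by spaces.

0.084 0.037 1.002

θ = κ·ℓ = 0.1812 × 1.0075 = 0.18256 rad
ρ = (1 − cos θ)/κ = (1 − 0.98338)/0.1812 = 0.09171
z = sin θ / κ = 0.18155/0.1812 = 1.00191
x = ρ cos φ = 0.09171 × cos(23.90°) = 0.08385
y = ρ sin φ = 0.09171 × sin(23.90°) = 0.03716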